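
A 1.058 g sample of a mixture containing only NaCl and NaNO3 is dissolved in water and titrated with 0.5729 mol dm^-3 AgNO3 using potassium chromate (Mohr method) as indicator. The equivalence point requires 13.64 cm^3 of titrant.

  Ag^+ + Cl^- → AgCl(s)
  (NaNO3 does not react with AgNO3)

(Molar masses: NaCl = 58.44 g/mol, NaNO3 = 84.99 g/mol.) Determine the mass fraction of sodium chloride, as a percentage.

n(AgNO3) = 0.01364 × 0.5729 = 7.814 × 10^-3 mol
Let x = n(NaCl), y = n(NaNO3).
Titrant: 1x = 7.814 × 10^-3;  mass: 58.44x + 84.99y = 1.058
Solving, x = 7.814 × 10^-3 mol, y = 7.075 × 10^-3 mol
mass of NaCl = 7.814 × 10^-3 × 58.44 = 0.4567 g
% NaCl = 0.4567 / 1.058 × 100 = 43.16 %

43.16 %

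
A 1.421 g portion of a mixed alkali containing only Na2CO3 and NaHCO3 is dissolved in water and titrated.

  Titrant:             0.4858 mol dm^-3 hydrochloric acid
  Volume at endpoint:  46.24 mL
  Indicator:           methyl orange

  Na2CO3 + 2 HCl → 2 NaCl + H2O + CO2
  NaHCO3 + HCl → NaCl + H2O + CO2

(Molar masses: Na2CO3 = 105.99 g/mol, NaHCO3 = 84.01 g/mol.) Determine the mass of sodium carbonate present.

0.7965 g

n(HCl) = 0.04624 × 0.4858 = 0.02246 mol
Let x = n(Na2CO3), y = n(NaHCO3).
Titrant: 2x + 1y = 0.02246;  mass: 105.99x + 84.01y = 1.421
Solving, x = 7.515 × 10^-3 mol, y = 7.434 × 10^-3 mol
mass of Na2CO3 = 7.515 × 10^-3 × 105.99 = 0.7965 g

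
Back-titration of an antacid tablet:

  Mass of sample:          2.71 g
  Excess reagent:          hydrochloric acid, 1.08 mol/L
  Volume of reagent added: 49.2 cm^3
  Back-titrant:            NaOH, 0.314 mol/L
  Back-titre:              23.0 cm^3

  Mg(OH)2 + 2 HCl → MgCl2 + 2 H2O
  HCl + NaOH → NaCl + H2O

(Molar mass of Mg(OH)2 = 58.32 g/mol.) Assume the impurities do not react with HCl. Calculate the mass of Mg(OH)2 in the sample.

n(HCl) added = 0.0492 × 1.08 = 0.0531 mol
n(NaOH) used in back-titration = 0.0230 × 0.314 = 7.22 × 10^-3 mol
n(HCl) left over = 7.22 × 10^-3 mol (1:1 ratio)
n(HCl) consumed by analyte = 0.0531 − 7.22 × 10^-3 = 0.0459 mol
From the 1:2 ratio, n(Mg(OH)2) = 1/2 × 0.0459 = 0.0230 mol
mass of Mg(OH)2 = 0.0230 × 58.32 = 1.34 g

1.34 g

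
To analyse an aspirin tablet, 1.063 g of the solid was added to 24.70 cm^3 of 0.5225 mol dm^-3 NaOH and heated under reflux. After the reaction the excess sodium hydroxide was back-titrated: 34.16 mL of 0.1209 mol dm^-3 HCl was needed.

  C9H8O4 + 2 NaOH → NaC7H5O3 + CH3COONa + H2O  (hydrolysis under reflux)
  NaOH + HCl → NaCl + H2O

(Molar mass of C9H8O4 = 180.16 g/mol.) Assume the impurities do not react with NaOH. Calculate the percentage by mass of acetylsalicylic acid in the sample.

74.37 %

n(NaOH) added = 0.02470 × 0.5225 = 0.01291 mol
n(HCl) used in back-titration = 0.03416 × 0.1209 = 4.130 × 10^-3 mol
n(NaOH) left over = 4.130 × 10^-3 mol (1:1 ratio)
n(NaOH) consumed by analyte = 0.01291 − 4.130 × 10^-3 = 8.776 × 10^-3 mol
From the 1:2 ratio, n(C9H8O4) = 1/2 × 8.776 × 10^-3 = 4.388 × 10^-3 mol
mass of C9H8O4 = 4.388 × 10^-3 × 180.16 = 0.7905 g
% C9H8O4 = 0.7905 / 1.063 × 100 = 74.37 %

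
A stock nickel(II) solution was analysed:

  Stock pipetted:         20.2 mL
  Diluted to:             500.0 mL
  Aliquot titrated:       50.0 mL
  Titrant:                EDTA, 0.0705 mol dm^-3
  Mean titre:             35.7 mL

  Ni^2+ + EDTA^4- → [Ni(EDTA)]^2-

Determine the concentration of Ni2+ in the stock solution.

1.25 mol/L

n(EDTA) = 0.0357 × 0.0705 = 2.52 × 10^-3 mol
n(Ni2+) in the aliquot = 2.52 × 10^-3 mol (1:1 ratio)
[Ni2+]_dilute = 2.52 × 10^-3 / 0.0500 = 0.0503 mol/L
Dilution factor = 500.0 / 20.2 = 24.75
[Ni2+]_stock = 0.0503 × 24.75 = 1.25 mol/L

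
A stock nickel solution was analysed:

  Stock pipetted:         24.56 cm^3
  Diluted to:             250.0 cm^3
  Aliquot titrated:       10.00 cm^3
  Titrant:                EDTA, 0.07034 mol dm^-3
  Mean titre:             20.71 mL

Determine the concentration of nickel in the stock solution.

1.483 mol/L

Ni^2+ + EDTA^4- → [Ni(EDTA)]^2-
n(EDTA) = 0.02071 × 0.07034 = 1.457 × 10^-3 mol
n(Ni2+) in the aliquot = 1.457 × 10^-3 mol (1:1 ratio)
[Ni2+]_dilute = 1.457 × 10^-3 / 0.01000 = 0.1457 mol/L
Dilution factor = 250.0 / 24.56 = 10.18
[Ni2+]_stock = 0.1457 × 10.18 = 1.483 mol/L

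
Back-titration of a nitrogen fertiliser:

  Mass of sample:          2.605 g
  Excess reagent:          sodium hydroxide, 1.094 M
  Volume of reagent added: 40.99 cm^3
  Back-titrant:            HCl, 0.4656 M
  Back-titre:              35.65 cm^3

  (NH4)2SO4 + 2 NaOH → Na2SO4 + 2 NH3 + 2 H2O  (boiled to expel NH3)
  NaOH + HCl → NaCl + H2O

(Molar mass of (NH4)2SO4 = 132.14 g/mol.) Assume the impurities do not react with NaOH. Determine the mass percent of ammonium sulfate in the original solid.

71.64 %

n(NaOH) added = 0.04099 × 1.094 = 0.04484 mol
n(HCl) used in back-titration = 0.03565 × 0.4656 = 0.01660 mol
n(NaOH) left over = 0.01660 mol (1:1 ratio)
n(NaOH) consumed by analyte = 0.04484 − 0.01660 = 0.02824 mol
From the 1:2 ratio, n((NH4)2SO4) = 1/2 × 0.02824 = 0.01412 mol
mass of (NH4)2SO4 = 0.01412 × 132.14 = 1.866 g
% (NH4)2SO4 = 1.866 / 2.605 × 100 = 71.64 %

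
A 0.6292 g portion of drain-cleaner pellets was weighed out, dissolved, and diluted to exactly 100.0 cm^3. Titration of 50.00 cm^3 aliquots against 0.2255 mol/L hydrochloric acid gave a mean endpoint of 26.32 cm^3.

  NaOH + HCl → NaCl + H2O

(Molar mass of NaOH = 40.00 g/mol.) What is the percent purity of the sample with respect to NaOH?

n(HCl) per titration = 0.02632 × 0.2255 = 5.935 × 10^-3 mol
n(NaOH) in each aliquot = 5.935 × 10^-3 mol (1:1 ratio)
n(NaOH) in the whole flask = 5.935 × 10^-3 × 100.0/50.00 = 0.01187 mol
mass of NaOH = 0.01187 × 40.00 = 0.4748 g
% NaOH = 0.4748 / 0.6292 × 100 = 75.46 %

75.46 %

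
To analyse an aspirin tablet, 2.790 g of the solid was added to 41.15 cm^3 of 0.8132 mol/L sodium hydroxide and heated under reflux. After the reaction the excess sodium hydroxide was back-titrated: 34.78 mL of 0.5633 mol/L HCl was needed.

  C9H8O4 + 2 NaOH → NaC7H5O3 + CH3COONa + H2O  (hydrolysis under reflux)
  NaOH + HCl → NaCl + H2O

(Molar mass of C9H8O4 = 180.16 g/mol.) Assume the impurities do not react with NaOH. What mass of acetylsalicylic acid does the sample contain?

1.250 g

n(NaOH) added = 0.04115 × 0.8132 = 0.03346 mol
n(HCl) used in back-titration = 0.03478 × 0.5633 = 0.01959 mol
n(NaOH) left over = 0.01959 mol (1:1 ratio)
n(NaOH) consumed by analyte = 0.03346 − 0.01959 = 0.01387 mol
From the 1:2 ratio, n(C9H8O4) = 1/2 × 0.01387 = 6.936 × 10^-3 mol
mass of C9H8O4 = 6.936 × 10^-3 × 180.16 = 1.250 g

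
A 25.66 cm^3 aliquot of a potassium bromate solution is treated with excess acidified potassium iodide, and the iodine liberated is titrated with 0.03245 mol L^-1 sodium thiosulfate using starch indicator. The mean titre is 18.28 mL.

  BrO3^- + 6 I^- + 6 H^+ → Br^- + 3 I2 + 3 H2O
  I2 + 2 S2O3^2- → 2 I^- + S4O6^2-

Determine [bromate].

n(S2O3^2-) = 0.01828 × 0.03245 = 5.932 × 10^-4 mol
n(I2) = n(S2O3^2-)/2 = 2.966 × 10^-4 mol
From the 1:3 ratio, n(BrO3^-) in the aliquot = 1/3 × 2.966 × 10^-4 = 9.886 × 10^-5 mol
[BrO3^-] = 9.886 × 10^-5 / 0.02566 = 0.003853 mol/L

0.003853 mol/L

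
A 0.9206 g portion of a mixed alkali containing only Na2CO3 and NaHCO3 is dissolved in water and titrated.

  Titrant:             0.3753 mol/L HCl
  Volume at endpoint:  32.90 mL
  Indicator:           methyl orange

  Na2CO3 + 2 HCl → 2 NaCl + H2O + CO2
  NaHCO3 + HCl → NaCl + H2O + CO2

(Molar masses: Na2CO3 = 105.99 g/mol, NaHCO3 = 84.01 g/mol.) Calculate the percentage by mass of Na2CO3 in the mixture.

21.66 %

n(HCl) = 0.03290 × 0.3753 = 0.01235 mol
Let x = n(Na2CO3), y = n(NaHCO3).
Titrant: 2x + 1y = 0.01235;  mass: 105.99x + 84.01y = 0.9206
Solving, x = 1.881 × 10^-3 mol, y = 8.585 × 10^-3 mol
mass of Na2CO3 = 1.881 × 10^-3 × 105.99 = 0.1994 g
% Na2CO3 = 0.1994 / 0.9206 × 100 = 21.66 %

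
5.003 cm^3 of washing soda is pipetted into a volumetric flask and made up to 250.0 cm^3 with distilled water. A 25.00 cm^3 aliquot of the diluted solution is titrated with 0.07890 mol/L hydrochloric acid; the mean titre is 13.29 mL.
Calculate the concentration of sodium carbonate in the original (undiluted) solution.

Na2CO3 + 2 HCl → 2 NaCl + H2O + CO2
n(HCl) = 0.01329 × 0.07890 = 1.049 × 10^-3 mol
From the 1:2 ratio, n(Na2CO3) in the aliquot = 1/2 × 1.049 × 10^-3 = 5.243 × 10^-4 mol
[Na2CO3]_dilute = 5.243 × 10^-4 / 0.02500 = 0.02097 mol/L
Dilution factor = 250.0 / 5.003 = 49.97
[Na2CO3]_stock = 0.02097 × 49.97 = 1.048 mol/L

1.048 mol/L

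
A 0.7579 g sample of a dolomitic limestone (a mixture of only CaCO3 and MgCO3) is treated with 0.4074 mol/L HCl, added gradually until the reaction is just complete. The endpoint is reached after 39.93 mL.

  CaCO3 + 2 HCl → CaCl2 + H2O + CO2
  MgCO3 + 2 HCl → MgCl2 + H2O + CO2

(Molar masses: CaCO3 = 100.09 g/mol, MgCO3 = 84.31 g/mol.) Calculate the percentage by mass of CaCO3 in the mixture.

n(HCl) = 0.03993 × 0.4074 = 0.01627 mol
Let x = n(CaCO3), y = n(MgCO3).
Titrant: 2x + 2y = 0.01627;  mass: 100.09x + 84.31y = 0.7579
Solving, x = 4.572 × 10^-3 mol, y = 3.562 × 10^-3 mol
mass of CaCO3 = 4.572 × 10^-3 × 100.09 = 0.4576 g
% CaCO3 = 0.4576 / 0.7579 × 100 = 60.38 %

60.38 %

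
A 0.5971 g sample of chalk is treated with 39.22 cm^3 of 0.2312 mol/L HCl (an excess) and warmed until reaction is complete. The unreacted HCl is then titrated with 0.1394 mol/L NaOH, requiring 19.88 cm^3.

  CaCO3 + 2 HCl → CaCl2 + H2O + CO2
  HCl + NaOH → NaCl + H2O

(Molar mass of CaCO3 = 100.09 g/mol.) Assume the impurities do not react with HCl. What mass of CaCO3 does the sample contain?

0.3151 g

n(HCl) added = 0.03922 × 0.2312 = 9.068 × 10^-3 mol
n(NaOH) used in back-titration = 0.01988 × 0.1394 = 2.771 × 10^-3 mol
n(HCl) left over = 2.771 × 10^-3 mol (1:1 ratio)
n(HCl) consumed by analyte = 9.068 × 10^-3 − 2.771 × 10^-3 = 6.296 × 10^-3 mol
From the 1:2 ratio, n(CaCO3) = 1/2 × 6.296 × 10^-3 = 3.148 × 10^-3 mol
mass of CaCO3 = 3.148 × 10^-3 × 100.09 = 0.3151 g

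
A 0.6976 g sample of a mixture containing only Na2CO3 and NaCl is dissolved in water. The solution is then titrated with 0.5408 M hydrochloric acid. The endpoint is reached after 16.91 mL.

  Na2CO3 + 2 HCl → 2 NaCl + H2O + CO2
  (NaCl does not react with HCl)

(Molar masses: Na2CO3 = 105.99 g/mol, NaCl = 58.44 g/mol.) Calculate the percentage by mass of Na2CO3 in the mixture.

69.47 %

n(HCl) = 0.01691 × 0.5408 = 9.145 × 10^-3 mol
Let x = n(Na2CO3), y = n(NaCl).
Titrant: 2x = 9.145 × 10^-3;  mass: 105.99x + 58.44y = 0.6976
Solving, x = 4.572 × 10^-3 mol, y = 3.644 × 10^-3 mol
mass of Na2CO3 = 4.572 × 10^-3 × 105.99 = 0.4846 g
% Na2CO3 = 0.4846 / 0.6976 × 100 = 69.47 %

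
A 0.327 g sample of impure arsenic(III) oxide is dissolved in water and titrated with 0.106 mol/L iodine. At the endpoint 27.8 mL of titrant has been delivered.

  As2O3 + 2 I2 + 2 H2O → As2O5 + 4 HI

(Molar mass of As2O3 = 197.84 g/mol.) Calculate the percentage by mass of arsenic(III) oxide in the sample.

n(I2) = 0.0278 L × 0.106 mol/L = 2.95 × 10^-3 mol
From the 1:2 ratio, n(As2O3) = 1/2 × 2.95 × 10^-3 = 1.47 × 10^-3 mol
mass of As2O3 = 1.47 × 10^-3 × 197.84 g/mol = 0.291 g
% As2O3 = 0.291 / 0.327 × 100 = 89.1 %

89.1 %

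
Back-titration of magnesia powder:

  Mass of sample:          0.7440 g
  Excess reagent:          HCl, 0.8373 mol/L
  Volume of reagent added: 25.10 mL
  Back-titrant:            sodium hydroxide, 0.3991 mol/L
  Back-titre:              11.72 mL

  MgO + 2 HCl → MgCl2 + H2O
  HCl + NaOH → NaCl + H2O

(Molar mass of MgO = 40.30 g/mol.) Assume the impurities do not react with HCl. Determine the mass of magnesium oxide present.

n(HCl) added = 0.02510 × 0.8373 = 0.02102 mol
n(NaOH) used in back-titration = 0.01172 × 0.3991 = 4.677 × 10^-3 mol
n(HCl) left over = 4.677 × 10^-3 mol (1:1 ratio)
n(HCl) consumed by analyte = 0.02102 − 4.677 × 10^-3 = 0.01634 mol
From the 1:2 ratio, n(MgO) = 1/2 × 0.01634 = 8.169 × 10^-3 mol
mass of MgO = 8.169 × 10^-3 × 40.30 = 0.3292 g

0.3292 g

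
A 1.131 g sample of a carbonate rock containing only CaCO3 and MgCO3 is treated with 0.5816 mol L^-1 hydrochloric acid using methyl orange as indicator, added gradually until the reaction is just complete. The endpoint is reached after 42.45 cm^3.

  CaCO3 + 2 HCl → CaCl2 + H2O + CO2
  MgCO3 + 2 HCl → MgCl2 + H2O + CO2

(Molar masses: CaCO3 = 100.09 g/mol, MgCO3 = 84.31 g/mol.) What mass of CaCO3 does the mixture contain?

n(HCl) = 0.04245 × 0.5816 = 0.02469 mol
Let x = n(CaCO3), y = n(MgCO3).
Titrant: 2x + 2y = 0.02469;  mass: 100.09x + 84.31y = 1.131
Solving, x = 5.719 × 10^-3 mol, y = 6.626 × 10^-3 mol
mass of CaCO3 = 5.719 × 10^-3 × 100.09 = 0.5724 g

0.5724 g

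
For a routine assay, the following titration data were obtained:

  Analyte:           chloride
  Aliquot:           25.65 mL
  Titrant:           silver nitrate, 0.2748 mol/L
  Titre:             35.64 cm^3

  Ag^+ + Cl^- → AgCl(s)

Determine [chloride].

n(AgNO3) = 0.03564 L × 0.2748 mol/L = 9.794 × 10^-3 mol
n(Cl-) = 9.794 × 10^-3 mol (1:1 mole ratio)
[Cl-] = 9.794 × 10^-3 mol / 0.02565 L = 0.3818 mol/L

0.3818 mol/L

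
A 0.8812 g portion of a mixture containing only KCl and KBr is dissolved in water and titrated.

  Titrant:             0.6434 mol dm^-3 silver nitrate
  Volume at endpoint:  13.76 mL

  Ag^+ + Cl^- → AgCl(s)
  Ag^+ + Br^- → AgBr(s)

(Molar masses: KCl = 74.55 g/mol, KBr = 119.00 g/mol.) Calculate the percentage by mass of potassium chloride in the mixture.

n(AgNO3) = 0.01376 × 0.6434 = 8.853 × 10^-3 mol
Let x = n(KCl), y = n(KBr).
Titrant: 1x + 1y = 8.853 × 10^-3;  mass: 74.55x + 119.00y = 0.8812
Solving, x = 3.877 × 10^-3 mol, y = 4.976 × 10^-3 mol
mass of KCl = 3.877 × 10^-3 × 74.55 = 0.2890 g
% KCl = 0.2890 / 0.8812 × 100 = 32.80 %

32.80 %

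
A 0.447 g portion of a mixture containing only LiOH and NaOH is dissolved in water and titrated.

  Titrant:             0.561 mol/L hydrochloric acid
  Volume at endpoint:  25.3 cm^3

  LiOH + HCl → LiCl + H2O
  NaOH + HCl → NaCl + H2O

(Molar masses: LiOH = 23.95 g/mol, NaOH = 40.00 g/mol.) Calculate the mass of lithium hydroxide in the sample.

0.180 g

n(HCl) = 0.0253 × 0.561 = 0.0142 mol
Let x = n(LiOH), y = n(NaOH).
Titrant: 1x + 1y = 0.0142;  mass: 23.95x + 40.00y = 0.447
Solving, x = 7.52 × 10^-3 mol, y = 6.67 × 10^-3 mol
mass of LiOH = 7.52 × 10^-3 × 23.95 = 0.180 g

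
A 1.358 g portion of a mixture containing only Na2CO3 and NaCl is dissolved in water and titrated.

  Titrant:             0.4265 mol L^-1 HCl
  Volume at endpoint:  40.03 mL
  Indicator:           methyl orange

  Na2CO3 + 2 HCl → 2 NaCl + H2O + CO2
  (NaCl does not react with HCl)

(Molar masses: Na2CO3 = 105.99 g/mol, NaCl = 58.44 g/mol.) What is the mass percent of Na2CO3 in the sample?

66.63 %

n(HCl) = 0.04003 × 0.4265 = 0.01707 mol
Let x = n(Na2CO3), y = n(NaCl).
Titrant: 2x = 0.01707;  mass: 105.99x + 58.44y = 1.358
Solving, x = 8.536 × 10^-3 mol, y = 7.755 × 10^-3 mol
mass of Na2CO3 = 8.536 × 10^-3 × 105.99 = 0.9048 g
% Na2CO3 = 0.9048 / 1.358 × 100 = 66.63 %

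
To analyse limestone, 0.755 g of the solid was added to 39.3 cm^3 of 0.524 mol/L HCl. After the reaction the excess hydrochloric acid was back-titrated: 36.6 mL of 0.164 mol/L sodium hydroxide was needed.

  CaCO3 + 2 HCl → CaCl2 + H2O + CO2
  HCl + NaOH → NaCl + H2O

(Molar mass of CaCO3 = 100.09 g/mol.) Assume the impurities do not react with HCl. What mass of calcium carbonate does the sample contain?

0.730 g

n(HCl) added = 0.0393 × 0.524 = 0.0206 mol
n(NaOH) used in back-titration = 0.0366 × 0.164 = 6.00 × 10^-3 mol
n(HCl) left over = 6.00 × 10^-3 mol (1:1 ratio)
n(HCl) consumed by analyte = 0.0206 − 6.00 × 10^-3 = 0.0146 mol
From the 1:2 ratio, n(CaCO3) = 1/2 × 0.0146 = 7.30 × 10^-3 mol
mass of CaCO3 = 7.30 × 10^-3 × 100.09 = 0.730 g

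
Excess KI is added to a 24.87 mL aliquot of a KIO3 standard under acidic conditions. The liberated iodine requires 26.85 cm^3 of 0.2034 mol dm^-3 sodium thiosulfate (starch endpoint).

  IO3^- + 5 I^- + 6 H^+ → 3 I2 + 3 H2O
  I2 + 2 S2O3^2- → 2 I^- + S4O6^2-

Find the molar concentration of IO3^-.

n(S2O3^2-) = 0.02685 × 0.2034 = 5.461 × 10^-3 mol
n(I2) = n(S2O3^2-)/2 = 2.731 × 10^-3 mol
From the 1:3 ratio, n(IO3^-) in the aliquot = 1/3 × 2.731 × 10^-3 = 9.102 × 10^-4 mol
[IO3^-] = 9.102 × 10^-4 / 0.02487 = 0.03660 mol/L

0.03660 mol/L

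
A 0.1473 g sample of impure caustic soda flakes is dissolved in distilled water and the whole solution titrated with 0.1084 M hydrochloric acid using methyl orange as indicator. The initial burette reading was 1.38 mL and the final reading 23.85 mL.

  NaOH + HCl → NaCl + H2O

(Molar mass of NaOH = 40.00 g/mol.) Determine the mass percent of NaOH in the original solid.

66.14 %

n(HCl) = 0.02247 L × 0.1084 mol/L = 2.436 × 10^-3 mol
n(NaOH) = 2.436 × 10^-3 mol (1:1 ratio)
mass of NaOH = 2.436 × 10^-3 × 40.00 g/mol = 0.09743 g
% NaOH = 0.09743 / 0.1473 × 100 = 66.14 %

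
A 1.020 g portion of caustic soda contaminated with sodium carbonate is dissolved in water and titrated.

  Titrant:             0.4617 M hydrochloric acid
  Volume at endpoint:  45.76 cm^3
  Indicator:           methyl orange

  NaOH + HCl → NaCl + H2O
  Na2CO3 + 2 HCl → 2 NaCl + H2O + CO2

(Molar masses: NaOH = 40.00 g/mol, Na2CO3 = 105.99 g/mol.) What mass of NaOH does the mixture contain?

0.3067 g

n(HCl) = 0.04576 × 0.4617 = 0.02113 mol
Let x = n(NaOH), y = n(Na2CO3).
Titrant: 1x + 2y = 0.02113;  mass: 40.00x + 105.99y = 1.020
Solving, x = 7.668 × 10^-3 mol, y = 6.730 × 10^-3 mol
mass of NaOH = 7.668 × 10^-3 × 40.00 = 0.3067 g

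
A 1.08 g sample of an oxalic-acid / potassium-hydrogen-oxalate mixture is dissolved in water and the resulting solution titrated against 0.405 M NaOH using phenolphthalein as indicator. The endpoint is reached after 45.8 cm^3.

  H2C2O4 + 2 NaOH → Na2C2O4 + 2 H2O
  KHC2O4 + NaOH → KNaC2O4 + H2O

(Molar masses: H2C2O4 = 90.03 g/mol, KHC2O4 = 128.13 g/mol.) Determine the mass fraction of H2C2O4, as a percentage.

65.0 %

n(NaOH) = 0.0458 × 0.405 = 0.0185 mol
Let x = n(H2C2O4), y = n(KHC2O4).
Titrant: 2x + 1y = 0.0185;  mass: 90.03x + 128.13y = 1.08
Solving, x = 7.80 × 10^-3 mol, y = 2.95 × 10^-3 mol
mass of H2C2O4 = 7.80 × 10^-3 × 90.03 = 0.702 g
% H2C2O4 = 0.702 / 1.08 × 100 = 65.0 %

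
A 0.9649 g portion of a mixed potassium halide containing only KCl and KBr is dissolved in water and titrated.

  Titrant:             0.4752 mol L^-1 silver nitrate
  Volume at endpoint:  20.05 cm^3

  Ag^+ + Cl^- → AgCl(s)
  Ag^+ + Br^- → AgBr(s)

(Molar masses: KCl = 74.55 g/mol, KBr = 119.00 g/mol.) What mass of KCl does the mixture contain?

n(AgNO3) = 0.02005 × 0.4752 = 9.528 × 10^-3 mol
Let x = n(KCl), y = n(KBr).
Titrant: 1x + 1y = 9.528 × 10^-3;  mass: 74.55x + 119.00y = 0.9649
Solving, x = 3.800 × 10^-3 mol, y = 5.728 × 10^-3 mol
mass of KCl = 3.800 × 10^-3 × 74.55 = 0.2833 g

0.2833 g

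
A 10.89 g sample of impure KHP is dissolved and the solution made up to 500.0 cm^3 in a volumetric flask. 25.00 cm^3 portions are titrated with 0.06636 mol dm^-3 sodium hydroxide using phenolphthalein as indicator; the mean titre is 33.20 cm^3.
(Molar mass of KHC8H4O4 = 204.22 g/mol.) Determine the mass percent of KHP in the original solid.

KHC8H4O4 + NaOH → KNaC8H4O4 + H2O
n(NaOH) per titration = 0.03320 × 0.06636 = 2.203 × 10^-3 mol
n(KHC8H4O4) in each aliquot = 2.203 × 10^-3 mol (1:1 ratio)
n(KHC8H4O4) in the whole flask = 2.203 × 10^-3 × 500.0/25.00 = 0.04406 mol
mass of KHC8H4O4 = 0.04406 × 204.22 = 8.999 g
% KHC8H4O4 = 8.999 / 10.89 × 100 = 82.63 %

82.63 %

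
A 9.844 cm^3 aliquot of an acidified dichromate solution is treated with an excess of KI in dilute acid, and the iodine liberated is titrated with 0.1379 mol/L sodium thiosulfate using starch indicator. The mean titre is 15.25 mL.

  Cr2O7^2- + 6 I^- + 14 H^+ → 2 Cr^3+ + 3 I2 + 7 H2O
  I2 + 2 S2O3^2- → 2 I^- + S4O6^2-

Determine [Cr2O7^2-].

0.03561 mol/L

n(S2O3^2-) = 0.01525 × 0.1379 = 2.103 × 10^-3 mol
n(I2) = n(S2O3^2-)/2 = 1.051 × 10^-3 mol
From the 1:3 ratio, n(Cr2O7^2-) in the aliquot = 1/3 × 1.051 × 10^-3 = 3.505 × 10^-4 mol
[Cr2O7^2-] = 3.505 × 10^-4 / 0.009844 = 0.03561 mol/L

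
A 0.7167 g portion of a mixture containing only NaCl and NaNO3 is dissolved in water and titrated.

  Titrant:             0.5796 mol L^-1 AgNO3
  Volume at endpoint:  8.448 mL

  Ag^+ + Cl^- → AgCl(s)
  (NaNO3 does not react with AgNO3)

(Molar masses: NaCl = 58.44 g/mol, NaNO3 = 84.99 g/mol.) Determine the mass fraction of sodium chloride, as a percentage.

n(AgNO3) = 0.008448 × 0.5796 = 4.896 × 10^-3 mol
Let x = n(NaCl), y = n(NaNO3).
Titrant: 1x = 4.896 × 10^-3;  mass: 58.44x + 84.99y = 0.7167
Solving, x = 4.896 × 10^-3 mol, y = 5.066 × 10^-3 mol
mass of NaCl = 4.896 × 10^-3 × 58.44 = 0.2861 g
% NaCl = 0.2861 / 0.7167 × 100 = 39.93 %

39.93 %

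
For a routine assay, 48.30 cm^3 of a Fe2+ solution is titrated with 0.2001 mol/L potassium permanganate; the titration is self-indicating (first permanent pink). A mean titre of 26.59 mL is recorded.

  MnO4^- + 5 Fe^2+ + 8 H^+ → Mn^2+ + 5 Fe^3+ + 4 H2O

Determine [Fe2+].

n(KMnO4) = 0.02659 L × 0.2001 mol/L = 5.321 × 10^-3 mol
From the 5:1 mole ratio, n(Fe2+) = 5/1 × 5.321 × 10^-3 = 0.02660 mol
[Fe2+] = 0.02660 mol / 0.04830 L = 0.5508 mol/L

0.5508 mol/L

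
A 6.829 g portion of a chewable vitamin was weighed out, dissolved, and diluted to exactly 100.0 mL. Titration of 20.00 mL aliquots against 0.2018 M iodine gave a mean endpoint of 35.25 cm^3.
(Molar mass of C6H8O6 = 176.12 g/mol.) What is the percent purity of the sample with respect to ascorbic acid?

91.73 %

C6H8O6 + I2 → C6H6O6 + 2 HI
n(I2) per titration = 0.03525 × 0.2018 = 7.113 × 10^-3 mol
n(C6H8O6) in each aliquot = 7.113 × 10^-3 mol (1:1 ratio)
n(C6H8O6) in the whole flask = 7.113 × 10^-3 × 100.0/20.00 = 0.03557 mol
mass of C6H8O6 = 0.03557 × 176.12 = 6.264 g
% C6H8O6 = 6.264 / 6.829 × 100 = 91.73 %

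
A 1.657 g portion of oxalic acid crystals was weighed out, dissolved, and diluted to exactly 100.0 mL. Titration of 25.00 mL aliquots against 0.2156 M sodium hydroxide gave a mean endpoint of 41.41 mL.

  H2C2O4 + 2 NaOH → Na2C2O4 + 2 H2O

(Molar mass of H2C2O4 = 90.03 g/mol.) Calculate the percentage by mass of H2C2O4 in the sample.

n(NaOH) per titration = 0.04141 × 0.2156 = 8.928 × 10^-3 mol
From the 1:2 ratio, n(H2C2O4) in each aliquot = 1/2 × 8.928 × 10^-3 = 4.464 × 10^-3 mol
n(H2C2O4) in the whole flask = 4.464 × 10^-3 × 100.0/25.00 = 0.01786 mol
mass of H2C2O4 = 0.01786 × 90.03 = 1.608 g
% H2C2O4 = 1.608 / 1.657 × 100 = 97.02 %

97.02 %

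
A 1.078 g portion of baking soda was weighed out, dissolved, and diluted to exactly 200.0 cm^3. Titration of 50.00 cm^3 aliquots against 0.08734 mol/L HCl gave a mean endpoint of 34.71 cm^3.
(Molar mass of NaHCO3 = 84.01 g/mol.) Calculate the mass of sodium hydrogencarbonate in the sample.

NaHCO3 + HCl → NaCl + H2O + CO2
n(HCl) per titration = 0.03471 × 0.08734 = 3.032 × 10^-3 mol
n(NaHCO3) in each aliquot = 3.032 × 10^-3 mol (1:1 ratio)
n(NaHCO3) in the whole flask = 3.032 × 10^-3 × 200.0/50.00 = 0.01213 mol
mass of NaHCO3 = 0.01213 × 84.01 = 1.019 g

1.019 g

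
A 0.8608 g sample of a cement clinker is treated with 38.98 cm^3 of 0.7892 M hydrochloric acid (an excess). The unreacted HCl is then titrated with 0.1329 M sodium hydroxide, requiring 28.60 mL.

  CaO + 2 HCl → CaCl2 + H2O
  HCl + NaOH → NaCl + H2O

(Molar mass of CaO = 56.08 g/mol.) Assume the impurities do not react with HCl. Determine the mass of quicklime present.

n(HCl) added = 0.03898 × 0.7892 = 0.03076 mol
n(NaOH) used in back-titration = 0.02860 × 0.1329 = 3.801 × 10^-3 mol
n(HCl) left over = 3.801 × 10^-3 mol (1:1 ratio)
n(HCl) consumed by analyte = 0.03076 − 3.801 × 10^-3 = 0.02696 mol
From the 1:2 ratio, n(CaO) = 1/2 × 0.02696 = 0.01348 mol
mass of CaO = 0.01348 × 56.08 = 0.7560 g

0.7560 g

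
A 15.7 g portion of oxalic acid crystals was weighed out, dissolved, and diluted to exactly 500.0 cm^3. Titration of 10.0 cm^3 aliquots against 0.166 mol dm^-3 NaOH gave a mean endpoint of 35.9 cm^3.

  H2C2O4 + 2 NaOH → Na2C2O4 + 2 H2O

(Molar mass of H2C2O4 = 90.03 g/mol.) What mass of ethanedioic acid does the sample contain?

n(NaOH) per titration = 0.0359 × 0.166 = 5.96 × 10^-3 mol
From the 1:2 ratio, n(H2C2O4) in each aliquot = 1/2 × 5.96 × 10^-3 = 2.98 × 10^-3 mol
n(H2C2O4) in the whole flask = 2.98 × 10^-3 × 500.0/10.0 = 0.149 mol
mass of H2C2O4 = 0.149 × 90.03 = 13.4 g

13.4 g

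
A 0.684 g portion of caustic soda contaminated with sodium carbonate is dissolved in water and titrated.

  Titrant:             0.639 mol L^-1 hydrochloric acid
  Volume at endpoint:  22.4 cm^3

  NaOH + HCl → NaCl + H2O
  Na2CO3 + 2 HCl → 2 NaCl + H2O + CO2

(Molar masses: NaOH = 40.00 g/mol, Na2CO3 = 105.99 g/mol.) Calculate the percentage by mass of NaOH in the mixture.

33.5 %

n(HCl) = 0.0224 × 0.639 = 0.0143 mol
Let x = n(NaOH), y = n(Na2CO3).
Titrant: 1x + 2y = 0.0143;  mass: 40.00x + 105.99y = 0.684
Solving, x = 5.74 × 10^-3 mol, y = 4.29 × 10^-3 mol
mass of NaOH = 5.74 × 10^-3 × 40.00 = 0.229 g
% NaOH = 0.229 / 0.684 × 100 = 33.5 %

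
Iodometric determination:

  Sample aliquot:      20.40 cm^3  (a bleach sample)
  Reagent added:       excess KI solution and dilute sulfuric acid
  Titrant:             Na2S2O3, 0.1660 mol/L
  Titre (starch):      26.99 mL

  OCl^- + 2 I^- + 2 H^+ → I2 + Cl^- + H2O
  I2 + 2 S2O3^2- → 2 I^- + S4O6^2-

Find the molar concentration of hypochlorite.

n(S2O3^2-) = 0.02699 × 0.1660 = 4.480 × 10^-3 mol
n(I2) = n(S2O3^2-)/2 = 2.240 × 10^-3 mol
n(OCl^-) in the aliquot = 2.240 × 10^-3 mol (1:1 ratio)
[OCl^-] = 2.240 × 10^-3 / 0.02040 = 0.1098 mol/L

0.1098 mol/L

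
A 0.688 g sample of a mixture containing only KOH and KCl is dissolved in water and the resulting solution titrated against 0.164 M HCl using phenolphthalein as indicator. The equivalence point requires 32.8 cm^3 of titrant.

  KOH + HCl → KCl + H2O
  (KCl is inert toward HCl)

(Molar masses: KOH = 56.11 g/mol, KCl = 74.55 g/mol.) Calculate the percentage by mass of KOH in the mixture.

n(HCl) = 0.0328 × 0.164 = 5.38 × 10^-3 mol
Let x = n(KOH), y = n(KCl).
Titrant: 1x = 5.38 × 10^-3;  mass: 56.11x + 74.55y = 0.688
Solving, x = 5.38 × 10^-3 mol, y = 5.18 × 10^-3 mol
mass of KOH = 5.38 × 10^-3 × 56.11 = 0.302 g
% KOH = 0.302 / 0.688 × 100 = 43.9 %

43.9 %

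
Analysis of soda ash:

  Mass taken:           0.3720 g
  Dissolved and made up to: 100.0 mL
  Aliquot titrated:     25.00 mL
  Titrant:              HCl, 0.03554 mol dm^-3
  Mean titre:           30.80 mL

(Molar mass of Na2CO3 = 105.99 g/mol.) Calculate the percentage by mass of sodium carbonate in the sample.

Na2CO3 + 2 HCl → 2 NaCl + H2O + CO2
n(HCl) per titration = 0.03080 × 0.03554 = 1.095 × 10^-3 mol
From the 1:2 ratio, n(Na2CO3) in each aliquot = 1/2 × 1.095 × 10^-3 = 5.473 × 10^-4 mol
n(Na2CO3) in the whole flask = 5.473 × 10^-4 × 100.0/25.00 = 2.189 × 10^-3 mol
mass of Na2CO3 = 2.189 × 10^-3 × 105.99 = 0.2320 g
% Na2CO3 = 0.2320 / 0.3720 × 100 = 62.38 %

62.38 %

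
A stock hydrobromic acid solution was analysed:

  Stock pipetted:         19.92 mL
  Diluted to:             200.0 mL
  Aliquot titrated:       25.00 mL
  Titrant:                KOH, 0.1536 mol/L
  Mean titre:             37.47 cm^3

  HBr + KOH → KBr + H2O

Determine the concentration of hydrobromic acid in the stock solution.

2.311 mol/L

n(KOH) = 0.03747 × 0.1536 = 5.755 × 10^-3 mol
n(HBr) in the aliquot = 5.755 × 10^-3 mol (1:1 ratio)
[HBr]_dilute = 5.755 × 10^-3 / 0.02500 = 0.2302 mol/L
Dilution factor = 200.0 / 19.92 = 10.04
[HBr]_stock = 0.2302 × 10.04 = 2.311 mol/L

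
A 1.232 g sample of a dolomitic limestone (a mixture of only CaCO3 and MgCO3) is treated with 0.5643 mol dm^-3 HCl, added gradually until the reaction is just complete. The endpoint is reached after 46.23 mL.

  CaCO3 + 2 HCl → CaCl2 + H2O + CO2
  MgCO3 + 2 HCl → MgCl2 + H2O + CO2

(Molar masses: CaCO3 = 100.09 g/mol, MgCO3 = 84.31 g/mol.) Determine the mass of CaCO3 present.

n(HCl) = 0.04623 × 0.5643 = 0.02609 mol
Let x = n(CaCO3), y = n(MgCO3).
Titrant: 2x + 2y = 0.02609;  mass: 100.09x + 84.31y = 1.232
Solving, x = 8.383 × 10^-3 mol, y = 4.661 × 10^-3 mol
mass of CaCO3 = 8.383 × 10^-3 × 100.09 = 0.8390 g

0.8390 g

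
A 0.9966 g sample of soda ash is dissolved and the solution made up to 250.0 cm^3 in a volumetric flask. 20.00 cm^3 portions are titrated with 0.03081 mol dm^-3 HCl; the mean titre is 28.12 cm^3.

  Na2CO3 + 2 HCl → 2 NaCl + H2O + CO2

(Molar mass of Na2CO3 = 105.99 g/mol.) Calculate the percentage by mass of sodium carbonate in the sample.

57.59 %

n(HCl) per titration = 0.02812 × 0.03081 = 8.664 × 10^-4 mol
From the 1:2 ratio, n(Na2CO3) in each aliquot = 1/2 × 8.664 × 10^-4 = 4.332 × 10^-4 mol
n(Na2CO3) in the whole flask = 4.332 × 10^-4 × 250.0/20.00 = 5.415 × 10^-3 mol
mass of Na2CO3 = 5.415 × 10^-3 × 105.99 = 0.5739 g
% Na2CO3 = 0.5739 / 0.9966 × 100 = 57.59 %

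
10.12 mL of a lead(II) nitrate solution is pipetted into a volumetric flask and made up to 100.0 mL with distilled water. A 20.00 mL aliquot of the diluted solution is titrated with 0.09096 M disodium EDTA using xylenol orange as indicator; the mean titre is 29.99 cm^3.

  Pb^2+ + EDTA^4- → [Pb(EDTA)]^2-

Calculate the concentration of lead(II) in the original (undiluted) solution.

1.348 M

n(EDTA) = 0.02999 × 0.09096 = 2.728 × 10^-3 mol
n(Pb2+) in the aliquot = 2.728 × 10^-3 mol (1:1 ratio)
[Pb2+]_dilute = 2.728 × 10^-3 / 0.02000 = 0.1364 mol/L
Dilution factor = 100.0 / 10.12 = 9.881
[Pb2+]_stock = 0.1364 × 9.881 = 1.348 mol/L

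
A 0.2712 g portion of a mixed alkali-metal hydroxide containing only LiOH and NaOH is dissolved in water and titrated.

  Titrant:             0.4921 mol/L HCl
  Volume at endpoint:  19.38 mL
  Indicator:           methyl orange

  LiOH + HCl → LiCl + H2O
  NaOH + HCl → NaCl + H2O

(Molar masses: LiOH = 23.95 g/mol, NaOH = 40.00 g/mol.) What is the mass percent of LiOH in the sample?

n(HCl) = 0.01938 × 0.4921 = 9.537 × 10^-3 mol
Let x = n(LiOH), y = n(NaOH).
Titrant: 1x + 1y = 9.537 × 10^-3;  mass: 23.95x + 40.00y = 0.2712
Solving, x = 6.871 × 10^-3 mol, y = 2.666 × 10^-3 mol
mass of LiOH = 6.871 × 10^-3 × 23.95 = 0.1646 g
% LiOH = 0.1646 / 0.2712 × 100 = 60.68 %

60.68 %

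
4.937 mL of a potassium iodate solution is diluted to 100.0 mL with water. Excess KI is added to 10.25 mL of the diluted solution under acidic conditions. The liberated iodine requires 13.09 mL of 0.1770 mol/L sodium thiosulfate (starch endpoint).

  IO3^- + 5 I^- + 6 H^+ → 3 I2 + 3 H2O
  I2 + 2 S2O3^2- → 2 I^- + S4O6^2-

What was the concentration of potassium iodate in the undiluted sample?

n(S2O3^2-) = 0.01309 × 0.1770 = 2.317 × 10^-3 mol
n(I2) = n(S2O3^2-)/2 = 1.158 × 10^-3 mol
From the 1:3 ratio, n(IO3^-) in the aliquot = 1/3 × 1.158 × 10^-3 = 3.862 × 10^-4 mol
[IO3^-]_dilute = 3.862 × 10^-4 / 0.01025 = 0.03767 mol/L
[IO3^-]_original = 0.03767 × 100.0/4.937 = 0.7631 mol/L

0.7631 mol/L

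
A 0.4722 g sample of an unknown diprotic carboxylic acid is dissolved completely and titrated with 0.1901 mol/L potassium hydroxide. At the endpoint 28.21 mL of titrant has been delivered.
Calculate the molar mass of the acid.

n(KOH) = 0.02821 L × 0.1901 mol/L = 5.363 × 10^-3 mol
From the 1:2 ratio, n(H2A) = 1/2 × 5.363 × 10^-3 = 2.681 × 10^-3 mol
M = m / n = 0.4722 g / 2.681 × 10^-3 mol = 176.1 g/mol

176.1 g/mol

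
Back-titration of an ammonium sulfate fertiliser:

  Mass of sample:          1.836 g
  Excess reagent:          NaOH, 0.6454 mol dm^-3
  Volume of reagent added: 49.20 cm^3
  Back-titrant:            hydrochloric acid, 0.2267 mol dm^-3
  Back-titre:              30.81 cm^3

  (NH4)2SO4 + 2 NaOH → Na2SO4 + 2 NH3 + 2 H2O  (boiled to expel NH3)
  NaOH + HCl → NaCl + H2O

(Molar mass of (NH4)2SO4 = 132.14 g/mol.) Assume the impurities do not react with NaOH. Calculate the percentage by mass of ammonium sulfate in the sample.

n(NaOH) added = 0.04920 × 0.6454 = 0.03175 mol
n(HCl) used in back-titration = 0.03081 × 0.2267 = 6.985 × 10^-3 mol
n(NaOH) left over = 6.985 × 10^-3 mol (1:1 ratio)
n(NaOH) consumed by analyte = 0.03175 − 6.985 × 10^-3 = 0.02477 mol
From the 1:2 ratio, n((NH4)2SO4) = 1/2 × 0.02477 = 0.01238 mol
mass of (NH4)2SO4 = 0.01238 × 132.14 = 1.636 g
% (NH4)2SO4 = 1.636 / 1.836 × 100 = 89.13 %

89.13 %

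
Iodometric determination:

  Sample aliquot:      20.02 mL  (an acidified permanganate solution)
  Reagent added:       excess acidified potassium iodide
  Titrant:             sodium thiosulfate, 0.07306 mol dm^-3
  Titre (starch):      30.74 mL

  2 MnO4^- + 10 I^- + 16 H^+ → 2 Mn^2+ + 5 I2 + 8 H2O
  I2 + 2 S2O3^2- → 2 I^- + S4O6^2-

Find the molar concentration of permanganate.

n(S2O3^2-) = 0.03074 × 0.07306 = 2.246 × 10^-3 mol
n(I2) = n(S2O3^2-)/2 = 1.123 × 10^-3 mol
From the 2:5 ratio, n(MnO4^-) in the aliquot = 2/5 × 1.123 × 10^-3 = 4.492 × 10^-4 mol
[MnO4^-] = 4.492 × 10^-4 / 0.02002 = 0.02244 mol/L

0.02244 mol/L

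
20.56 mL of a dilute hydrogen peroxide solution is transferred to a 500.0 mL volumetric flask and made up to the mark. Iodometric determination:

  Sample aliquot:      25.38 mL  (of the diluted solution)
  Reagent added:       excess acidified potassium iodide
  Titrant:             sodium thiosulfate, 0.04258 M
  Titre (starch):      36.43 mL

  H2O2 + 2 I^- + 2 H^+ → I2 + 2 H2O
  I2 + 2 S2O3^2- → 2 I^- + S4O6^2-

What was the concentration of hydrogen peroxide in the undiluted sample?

0.7432 M

n(S2O3^2-) = 0.03643 × 0.04258 = 1.551 × 10^-3 mol
n(I2) = n(S2O3^2-)/2 = 7.756 × 10^-4 mol
n(H2O2) in the aliquot = 7.756 × 10^-4 mol (1:1 ratio)
[H2O2]_dilute = 7.756 × 10^-4 / 0.02538 = 0.03056 mol/L
[H2O2]_original = 0.03056 × 500.0/20.56 = 0.7432 mol/L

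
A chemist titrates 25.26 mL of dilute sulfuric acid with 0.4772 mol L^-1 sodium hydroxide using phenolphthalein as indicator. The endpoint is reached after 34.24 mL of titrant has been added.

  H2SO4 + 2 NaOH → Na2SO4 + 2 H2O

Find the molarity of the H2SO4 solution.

0.3234 mol/L

n(NaOH) = 0.03424 L × 0.4772 mol/L = 0.01634 mol
From the 1:2 mole ratio, n(H2SO4) = 1/2 × 0.01634 = 8.170 × 10^-3 mol
[H2SO4] = 8.170 × 10^-3 mol / 0.02526 L = 0.3234 mol/L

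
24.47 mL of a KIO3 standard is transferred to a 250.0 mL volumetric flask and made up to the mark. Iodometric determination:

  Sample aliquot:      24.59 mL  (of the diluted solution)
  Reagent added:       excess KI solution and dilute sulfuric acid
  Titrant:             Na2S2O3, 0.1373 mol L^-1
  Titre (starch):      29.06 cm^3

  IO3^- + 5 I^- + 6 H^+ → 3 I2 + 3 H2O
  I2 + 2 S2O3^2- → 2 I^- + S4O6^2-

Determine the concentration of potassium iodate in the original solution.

0.2763 mol/L

n(S2O3^2-) = 0.02906 × 0.1373 = 3.990 × 10^-3 mol
n(I2) = n(S2O3^2-)/2 = 1.995 × 10^-3 mol
From the 1:3 ratio, n(IO3^-) in the aliquot = 1/3 × 1.995 × 10^-3 = 6.650 × 10^-4 mol
[IO3^-]_dilute = 6.650 × 10^-4 / 0.02459 = 0.02704 mol/L
[IO3^-]_original = 0.02704 × 250.0/24.47 = 0.2763 mol/L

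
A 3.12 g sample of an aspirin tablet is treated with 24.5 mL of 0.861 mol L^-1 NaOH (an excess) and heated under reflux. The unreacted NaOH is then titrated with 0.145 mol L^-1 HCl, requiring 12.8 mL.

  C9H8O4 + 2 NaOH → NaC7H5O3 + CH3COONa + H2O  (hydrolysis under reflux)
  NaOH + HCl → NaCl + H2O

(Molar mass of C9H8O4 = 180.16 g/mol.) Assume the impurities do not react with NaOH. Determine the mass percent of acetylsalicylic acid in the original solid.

55.5 %

n(NaOH) added = 0.0245 × 0.861 = 0.0211 mol
n(HCl) used in back-titration = 0.0128 × 0.145 = 1.86 × 10^-3 mol
n(NaOH) left over = 1.86 × 10^-3 mol (1:1 ratio)
n(NaOH) consumed by analyte = 0.0211 − 1.86 × 10^-3 = 0.0192 mol
From the 1:2 ratio, n(C9H8O4) = 1/2 × 0.0192 = 9.62 × 10^-3 mol
mass of C9H8O4 = 9.62 × 10^-3 × 180.16 = 1.73 g
% C9H8O4 = 1.73 / 3.12 × 100 = 55.5 %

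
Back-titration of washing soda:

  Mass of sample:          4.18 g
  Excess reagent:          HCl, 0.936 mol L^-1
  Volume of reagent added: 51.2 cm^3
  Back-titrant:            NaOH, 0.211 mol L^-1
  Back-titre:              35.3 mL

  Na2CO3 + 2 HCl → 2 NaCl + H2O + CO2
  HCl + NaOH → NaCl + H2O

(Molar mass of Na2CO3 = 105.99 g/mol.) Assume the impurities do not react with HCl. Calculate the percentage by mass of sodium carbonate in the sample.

n(HCl) added = 0.0512 × 0.936 = 0.0479 mol
n(NaOH) used in back-titration = 0.0353 × 0.211 = 7.45 × 10^-3 mol
n(HCl) left over = 7.45 × 10^-3 mol (1:1 ratio)
n(HCl) consumed by analyte = 0.0479 − 7.45 × 10^-3 = 0.0405 mol
From the 1:2 ratio, n(Na2CO3) = 1/2 × 0.0405 = 0.0202 mol
mass of Na2CO3 = 0.0202 × 105.99 = 2.14 g
% Na2CO3 = 2.14 / 4.18 × 100 = 51.3 %

51.3 %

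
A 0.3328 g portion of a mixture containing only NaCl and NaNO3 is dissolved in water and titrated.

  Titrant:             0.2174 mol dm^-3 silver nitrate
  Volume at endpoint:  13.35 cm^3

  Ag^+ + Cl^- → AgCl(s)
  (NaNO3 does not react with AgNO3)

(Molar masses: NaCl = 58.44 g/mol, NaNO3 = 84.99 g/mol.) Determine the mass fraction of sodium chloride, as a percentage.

n(AgNO3) = 0.01335 × 0.2174 = 2.902 × 10^-3 mol
Let x = n(NaCl), y = n(NaNO3).
Titrant: 1x = 2.902 × 10^-3;  mass: 58.44x + 84.99y = 0.3328
Solving, x = 2.902 × 10^-3 mol, y = 1.920 × 10^-3 mol
mass of NaCl = 2.902 × 10^-3 × 58.44 = 0.1696 g
% NaCl = 0.1696 / 0.3328 × 100 = 50.96 %

50.96 %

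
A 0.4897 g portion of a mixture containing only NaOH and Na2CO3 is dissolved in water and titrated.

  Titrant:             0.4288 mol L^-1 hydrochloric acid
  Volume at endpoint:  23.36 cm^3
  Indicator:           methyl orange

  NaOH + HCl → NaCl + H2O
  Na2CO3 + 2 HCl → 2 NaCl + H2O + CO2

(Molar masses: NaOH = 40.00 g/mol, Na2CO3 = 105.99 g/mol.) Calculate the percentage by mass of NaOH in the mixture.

n(HCl) = 0.02336 × 0.4288 = 0.01002 mol
Let x = n(NaOH), y = n(Na2CO3).
Titrant: 1x + 2y = 0.01002;  mass: 40.00x + 105.99y = 0.4897
Solving, x = 3.166 × 10^-3 mol, y = 3.426 × 10^-3 mol
mass of NaOH = 3.166 × 10^-3 × 40.00 = 0.1266 g
% NaOH = 0.1266 / 0.4897 × 100 = 25.86 %

25.86 %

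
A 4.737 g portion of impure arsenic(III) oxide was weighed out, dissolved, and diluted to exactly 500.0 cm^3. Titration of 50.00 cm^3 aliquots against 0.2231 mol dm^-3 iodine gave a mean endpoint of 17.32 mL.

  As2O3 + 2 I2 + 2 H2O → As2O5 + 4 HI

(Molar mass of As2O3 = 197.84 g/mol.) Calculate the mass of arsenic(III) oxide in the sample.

n(I2) per titration = 0.01732 × 0.2231 = 3.864 × 10^-3 mol
From the 1:2 ratio, n(As2O3) in each aliquot = 1/2 × 3.864 × 10^-3 = 1.932 × 10^-3 mol
n(As2O3) in the whole flask = 1.932 × 10^-3 × 500.0/50.00 = 0.01932 mol
mass of As2O3 = 0.01932 × 197.84 = 3.822 g

3.822 g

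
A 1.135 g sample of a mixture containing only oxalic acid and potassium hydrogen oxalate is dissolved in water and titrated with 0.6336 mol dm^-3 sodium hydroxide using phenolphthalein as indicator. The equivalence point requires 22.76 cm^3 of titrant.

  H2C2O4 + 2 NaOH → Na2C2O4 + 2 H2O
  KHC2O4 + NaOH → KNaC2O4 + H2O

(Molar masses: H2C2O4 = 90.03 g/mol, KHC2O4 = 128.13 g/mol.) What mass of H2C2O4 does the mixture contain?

n(NaOH) = 0.02276 × 0.6336 = 0.01442 mol
Let x = n(H2C2O4), y = n(KHC2O4).
Titrant: 2x + 1y = 0.01442;  mass: 90.03x + 128.13y = 1.135
Solving, x = 4.288 × 10^-3 mol, y = 5.846 × 10^-3 mol
mass of H2C2O4 = 4.288 × 10^-3 × 90.03 = 0.3860 g

0.3860 g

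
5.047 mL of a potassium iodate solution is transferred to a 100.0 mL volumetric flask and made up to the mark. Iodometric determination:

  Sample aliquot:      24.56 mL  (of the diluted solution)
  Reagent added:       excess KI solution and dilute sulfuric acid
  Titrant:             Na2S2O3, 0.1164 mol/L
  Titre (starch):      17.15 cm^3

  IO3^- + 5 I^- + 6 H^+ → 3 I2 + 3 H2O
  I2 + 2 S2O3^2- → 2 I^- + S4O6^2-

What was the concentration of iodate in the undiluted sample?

0.2684 mol/L

n(S2O3^2-) = 0.01715 × 0.1164 = 1.996 × 10^-3 mol
n(I2) = n(S2O3^2-)/2 = 9.981 × 10^-4 mol
From the 1:3 ratio, n(IO3^-) in the aliquot = 1/3 × 9.981 × 10^-4 = 3.327 × 10^-4 mol
[IO3^-]_dilute = 3.327 × 10^-4 / 0.02456 = 0.01355 mol/L
[IO3^-]_original = 0.01355 × 100.0/5.047 = 0.2684 mol/L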